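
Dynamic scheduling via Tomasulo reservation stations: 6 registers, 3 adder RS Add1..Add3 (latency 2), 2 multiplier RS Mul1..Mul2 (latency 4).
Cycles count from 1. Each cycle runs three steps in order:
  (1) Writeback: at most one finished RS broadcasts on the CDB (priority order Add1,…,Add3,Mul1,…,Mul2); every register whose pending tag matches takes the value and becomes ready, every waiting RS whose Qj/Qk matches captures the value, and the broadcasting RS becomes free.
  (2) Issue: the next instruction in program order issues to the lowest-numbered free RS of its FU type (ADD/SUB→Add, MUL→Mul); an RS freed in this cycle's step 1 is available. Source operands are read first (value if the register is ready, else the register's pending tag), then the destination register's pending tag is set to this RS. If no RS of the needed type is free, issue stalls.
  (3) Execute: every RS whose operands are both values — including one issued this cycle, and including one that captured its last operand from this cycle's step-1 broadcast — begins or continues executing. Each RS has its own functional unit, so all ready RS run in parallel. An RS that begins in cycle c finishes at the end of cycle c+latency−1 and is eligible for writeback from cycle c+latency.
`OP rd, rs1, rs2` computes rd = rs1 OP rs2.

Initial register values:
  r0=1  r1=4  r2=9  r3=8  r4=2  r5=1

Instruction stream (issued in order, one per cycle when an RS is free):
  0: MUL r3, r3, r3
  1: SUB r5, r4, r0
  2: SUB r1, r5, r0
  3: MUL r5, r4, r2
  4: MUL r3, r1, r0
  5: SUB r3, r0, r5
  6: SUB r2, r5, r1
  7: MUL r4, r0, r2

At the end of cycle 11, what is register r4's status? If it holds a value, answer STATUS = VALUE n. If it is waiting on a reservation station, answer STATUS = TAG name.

c1: issue MUL r3<-Mul1 | r0:1,r1:4,r2:9,r3:Mul1,r4:2,r5:1
c2: issue SUB r5<-Add1 | r0:1,r1:4,r2:9,r3:Mul1,r4:2,r5:Add1
c3: issue SUB r1<-Add2 | r0:1,r1:Add2,r2:9,r3:Mul1,r4:2,r5:Add1
c4: CDB Add1=1; issue MUL r5<-Mul2 | r0:1,r1:Add2,r2:9,r3:Mul1,r4:2,r5:Mul2
c5: CDB Mul1=64; issue MUL r3<-Mul1 | r0:1,r1:Add2,r2:9,r3:Mul1,r4:2,r5:Mul2
c6: CDB Add2=0; issue SUB r3<-Add1 | r0:1,r1:0,r2:9,r3:Add1,r4:2,r5:Mul2
c7: issue SUB r2<-Add2 | r0:1,r1:0,r2:Add2,r3:Add1,r4:2,r5:Mul2
c8: CDB Mul2=18; issue MUL r4<-Mul2 | r0:1,r1:0,r2:Add2,r3:Add1,r4:Mul2,r5:18
c9: - | r0:1,r1:0,r2:Add2,r3:Add1,r4:Mul2,r5:18
c10: CDB Add1=-17 | r0:1,r1:0,r2:Add2,r3:-17,r4:Mul2,r5:18
c11: CDB Add2=18 | r0:1,r1:0,r2:18,r3:-17,r4:Mul2,r5:18

STATUS = TAG Mul2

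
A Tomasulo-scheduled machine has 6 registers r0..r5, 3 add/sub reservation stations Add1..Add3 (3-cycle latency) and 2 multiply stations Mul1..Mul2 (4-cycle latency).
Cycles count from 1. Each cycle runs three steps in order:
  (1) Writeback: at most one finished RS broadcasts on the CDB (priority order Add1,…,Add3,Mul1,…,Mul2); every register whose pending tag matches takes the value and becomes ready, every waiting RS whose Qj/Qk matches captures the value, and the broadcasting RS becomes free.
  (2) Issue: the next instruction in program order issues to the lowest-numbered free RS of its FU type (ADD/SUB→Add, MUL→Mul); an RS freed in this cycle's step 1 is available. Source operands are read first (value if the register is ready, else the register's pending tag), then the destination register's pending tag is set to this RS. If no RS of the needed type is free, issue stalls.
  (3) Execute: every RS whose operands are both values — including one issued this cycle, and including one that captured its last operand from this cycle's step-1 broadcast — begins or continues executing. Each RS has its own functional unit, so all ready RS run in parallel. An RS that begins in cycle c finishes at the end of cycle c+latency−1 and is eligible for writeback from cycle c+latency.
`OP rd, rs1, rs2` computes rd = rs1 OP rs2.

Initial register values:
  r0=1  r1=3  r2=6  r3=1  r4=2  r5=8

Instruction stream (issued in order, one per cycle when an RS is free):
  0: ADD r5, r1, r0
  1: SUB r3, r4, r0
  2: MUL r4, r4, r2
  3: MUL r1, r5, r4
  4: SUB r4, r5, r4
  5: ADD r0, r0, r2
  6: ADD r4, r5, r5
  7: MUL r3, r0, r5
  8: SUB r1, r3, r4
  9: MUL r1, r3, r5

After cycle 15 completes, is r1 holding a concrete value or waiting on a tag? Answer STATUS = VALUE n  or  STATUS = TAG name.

STATUS = TAG Mul2

cycle 1: issue ADD r5<-Add1 // r0:1,r1:3,r2:6,r3:1,r4:2,r5:Add1
cycle 2: issue SUB r3<-Add2 // r0:1,r1:3,r2:6,r3:Add2,r4:2,r5:Add1
cycle 3: issue MUL r4<-Mul1 // r0:1,r1:3,r2:6,r3:Add2,r4:Mul1,r5:Add1
cycle 4: CDB Add1=4; issue MUL r1<-Mul2 // r0:1,r1:Mul2,r2:6,r3:Add2,r4:Mul1,r5:4
cycle 5: CDB Add2=1; issue SUB r4<-Add1 // r0:1,r1:Mul2,r2:6,r3:1,r4:Add1,r5:4
cycle 6: issue ADD r0<-Add2 // r0:Add2,r1:Mul2,r2:6,r3:1,r4:Add1,r5:4
cycle 7: CDB Mul1=12; issue ADD r4<-Add3 // r0:Add2,r1:Mul2,r2:6,r3:1,r4:Add3,r5:4
cycle 8: issue MUL r3<-Mul1 // r0:Add2,r1:Mul2,r2:6,r3:Mul1,r4:Add3,r5:4
cycle 9: CDB Add2=7; issue SUB r1<-Add2 // r0:7,r1:Add2,r2:6,r3:Mul1,r4:Add3,r5:4
cycle 10: CDB Add1=-8; stall // r0:7,r1:Add2,r2:6,r3:Mul1,r4:Add3,r5:4
cycle 11: CDB Add3=8; stall // r0:7,r1:Add2,r2:6,r3:Mul1,r4:8,r5:4
cycle 12: CDB Mul2=48; issue MUL r1<-Mul2 // r0:7,r1:Mul2,r2:6,r3:Mul1,r4:8,r5:4
cycle 13: CDB Mul1=28 // r0:7,r1:Mul2,r2:6,r3:28,r4:8,r5:4
cycle 14: - // r0:7,r1:Mul2,r2:6,r3:28,r4:8,r5:4
cycle 15: - // r0:7,r1:Mul2,r2:6,r3:28,r4:8,r5:4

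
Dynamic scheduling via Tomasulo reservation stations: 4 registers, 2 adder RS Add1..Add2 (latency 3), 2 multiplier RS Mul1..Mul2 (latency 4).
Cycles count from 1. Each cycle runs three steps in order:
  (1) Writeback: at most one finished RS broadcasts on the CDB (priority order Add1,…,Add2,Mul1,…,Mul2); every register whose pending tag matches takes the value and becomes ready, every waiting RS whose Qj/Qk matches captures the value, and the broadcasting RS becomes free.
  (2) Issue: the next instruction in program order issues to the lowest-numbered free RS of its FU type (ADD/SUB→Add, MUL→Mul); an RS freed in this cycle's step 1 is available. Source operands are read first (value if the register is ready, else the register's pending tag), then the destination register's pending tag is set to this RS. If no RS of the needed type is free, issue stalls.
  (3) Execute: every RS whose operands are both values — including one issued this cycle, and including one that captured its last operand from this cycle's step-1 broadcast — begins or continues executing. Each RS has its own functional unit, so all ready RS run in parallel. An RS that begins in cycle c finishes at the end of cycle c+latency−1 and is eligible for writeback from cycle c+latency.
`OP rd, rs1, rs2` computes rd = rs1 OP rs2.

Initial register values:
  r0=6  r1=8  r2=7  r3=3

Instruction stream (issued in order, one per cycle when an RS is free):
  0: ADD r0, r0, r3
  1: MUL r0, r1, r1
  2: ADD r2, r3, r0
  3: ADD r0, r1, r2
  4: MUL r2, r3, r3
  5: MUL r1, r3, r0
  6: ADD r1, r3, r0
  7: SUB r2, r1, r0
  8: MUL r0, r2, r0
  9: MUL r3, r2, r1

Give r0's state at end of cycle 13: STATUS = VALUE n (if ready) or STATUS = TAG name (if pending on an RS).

STATUS = TAG Mul2

cycle 1: issue ADD r0<-Add1 // r0:Add1,r1:8,r2:7,r3:3
cycle 2: issue MUL r0<-Mul1 // r0:Mul1,r1:8,r2:7,r3:3
cycle 3: issue ADD r2<-Add2 // r0:Mul1,r1:8,r2:Add2,r3:3
cycle 4: CDB Add1=9; issue ADD r0<-Add1 // r0:Add1,r1:8,r2:Add2,r3:3
cycle 5: issue MUL r2<-Mul2 // r0:Add1,r1:8,r2:Mul2,r3:3
cycle 6: CDB Mul1=64; issue MUL r1<-Mul1 // r0:Add1,r1:Mul1,r2:Mul2,r3:3
cycle 7: stall // r0:Add1,r1:Mul1,r2:Mul2,r3:3
cycle 8: stall // r0:Add1,r1:Mul1,r2:Mul2,r3:3
cycle 9: CDB Add2=67; issue ADD r1<-Add2 // r0:Add1,r1:Add2,r2:Mul2,r3:3
cycle 10: CDB Mul2=9; stall // r0:Add1,r1:Add2,r2:9,r3:3
cycle 11: stall // r0:Add1,r1:Add2,r2:9,r3:3
cycle 12: CDB Add1=75; issue SUB r2<-Add1 // r0:75,r1:Add2,r2:Add1,r3:3
cycle 13: issue MUL r0<-Mul2 // r0:Mul2,r1:Add2,r2:Add1,r3:3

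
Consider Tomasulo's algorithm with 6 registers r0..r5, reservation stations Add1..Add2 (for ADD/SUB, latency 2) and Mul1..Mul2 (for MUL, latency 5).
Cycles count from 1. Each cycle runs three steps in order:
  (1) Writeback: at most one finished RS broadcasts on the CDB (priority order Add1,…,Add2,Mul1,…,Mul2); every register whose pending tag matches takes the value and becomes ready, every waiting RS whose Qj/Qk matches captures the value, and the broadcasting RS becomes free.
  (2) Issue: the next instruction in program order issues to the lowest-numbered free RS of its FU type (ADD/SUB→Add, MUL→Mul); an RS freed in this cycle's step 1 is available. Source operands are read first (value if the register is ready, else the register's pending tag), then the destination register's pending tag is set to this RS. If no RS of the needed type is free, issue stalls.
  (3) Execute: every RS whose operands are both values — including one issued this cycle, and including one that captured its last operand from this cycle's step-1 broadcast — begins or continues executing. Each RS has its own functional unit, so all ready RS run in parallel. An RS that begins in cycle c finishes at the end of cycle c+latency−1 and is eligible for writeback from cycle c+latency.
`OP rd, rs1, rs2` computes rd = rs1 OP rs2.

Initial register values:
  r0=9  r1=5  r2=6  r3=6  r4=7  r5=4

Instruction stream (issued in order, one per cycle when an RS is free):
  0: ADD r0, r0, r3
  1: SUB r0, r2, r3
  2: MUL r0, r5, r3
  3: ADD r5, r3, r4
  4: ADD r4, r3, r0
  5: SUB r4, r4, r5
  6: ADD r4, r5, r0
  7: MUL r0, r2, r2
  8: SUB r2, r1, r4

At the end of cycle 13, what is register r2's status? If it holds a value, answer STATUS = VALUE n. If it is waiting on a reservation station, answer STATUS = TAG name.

cycle 1: issue ADD r0<-Add1 // r0:Add1,r1:5,r2:6,r3:6,r4:7,r5:4
cycle 2: issue SUB r0<-Add2 // r0:Add2,r1:5,r2:6,r3:6,r4:7,r5:4
cycle 3: CDB Add1=15; issue MUL r0<-Mul1 // r0:Mul1,r1:5,r2:6,r3:6,r4:7,r5:4
cycle 4: CDB Add2=0; issue ADD r5<-Add1 // r0:Mul1,r1:5,r2:6,r3:6,r4:7,r5:Add1
cycle 5: issue ADD r4<-Add2 // r0:Mul1,r1:5,r2:6,r3:6,r4:Add2,r5:Add1
cycle 6: CDB Add1=13; issue SUB r4<-Add1 // r0:Mul1,r1:5,r2:6,r3:6,r4:Add1,r5:13
cycle 7: stall // r0:Mul1,r1:5,r2:6,r3:6,r4:Add1,r5:13
cycle 8: CDB Mul1=24; stall // r0:24,r1:5,r2:6,r3:6,r4:Add1,r5:13
cycle 9: stall // r0:24,r1:5,r2:6,r3:6,r4:Add1,r5:13
cycle 10: CDB Add2=30; issue ADD r4<-Add2 // r0:24,r1:5,r2:6,r3:6,r4:Add2,r5:13
cycle 11: issue MUL r0<-Mul1 // r0:Mul1,r1:5,r2:6,r3:6,r4:Add2,r5:13
cycle 12: CDB Add1=17; issue SUB r2<-Add1 // r0:Mul1,r1:5,r2:Add1,r3:6,r4:Add2,r5:13
cycle 13: CDB Add2=37 // r0:Mul1,r1:5,r2:Add1,r3:6,r4:37,r5:13

STATUS = TAG Add1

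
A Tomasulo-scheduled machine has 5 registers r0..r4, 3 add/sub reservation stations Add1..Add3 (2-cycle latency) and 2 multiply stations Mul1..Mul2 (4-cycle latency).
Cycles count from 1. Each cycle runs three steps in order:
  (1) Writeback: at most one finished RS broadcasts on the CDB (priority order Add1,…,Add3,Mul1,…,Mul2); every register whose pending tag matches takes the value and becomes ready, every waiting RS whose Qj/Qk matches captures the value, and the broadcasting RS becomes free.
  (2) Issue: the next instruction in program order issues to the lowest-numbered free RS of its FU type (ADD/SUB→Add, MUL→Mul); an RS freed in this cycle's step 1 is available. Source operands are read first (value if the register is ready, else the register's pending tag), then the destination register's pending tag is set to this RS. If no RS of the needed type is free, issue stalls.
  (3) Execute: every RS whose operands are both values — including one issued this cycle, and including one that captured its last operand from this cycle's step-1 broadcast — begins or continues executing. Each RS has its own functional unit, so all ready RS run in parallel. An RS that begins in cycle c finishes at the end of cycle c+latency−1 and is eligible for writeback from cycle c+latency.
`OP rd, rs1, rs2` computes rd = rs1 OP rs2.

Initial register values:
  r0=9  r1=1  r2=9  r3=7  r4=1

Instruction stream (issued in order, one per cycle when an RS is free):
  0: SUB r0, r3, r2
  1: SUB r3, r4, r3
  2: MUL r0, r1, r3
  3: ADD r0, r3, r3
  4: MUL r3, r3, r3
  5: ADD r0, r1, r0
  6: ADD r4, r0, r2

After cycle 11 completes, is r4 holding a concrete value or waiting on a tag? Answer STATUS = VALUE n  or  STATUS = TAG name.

  c1: issue SUB r0<-Add1  regs: r0:Add1,r1:1,r2:9,r3:7,r4:1
  c2: issue SUB r3<-Add2  regs: r0:Add1,r1:1,r2:9,r3:Add2,r4:1
  c3: CDB Add1=-2; issue MUL r0<-Mul1  regs: r0:Mul1,r1:1,r2:9,r3:Add2,r4:1
  c4: CDB Add2=-6; issue ADD r0<-Add1  regs: r0:Add1,r1:1,r2:9,r3:-6,r4:1
  c5: issue MUL r3<-Mul2  regs: r0:Add1,r1:1,r2:9,r3:Mul2,r4:1
  c6: CDB Add1=-12; issue ADD r0<-Add1  regs: r0:Add1,r1:1,r2:9,r3:Mul2,r4:1
  c7: issue ADD r4<-Add2  regs: r0:Add1,r1:1,r2:9,r3:Mul2,r4:Add2
  c8: CDB Add1=-11  regs: r0:-11,r1:1,r2:9,r3:Mul2,r4:Add2
  c9: CDB Mul1=-6  regs: r0:-11,r1:1,r2:9,r3:Mul2,r4:Add2
  c10: CDB Add2=-2  regs: r0:-11,r1:1,r2:9,r3:Mul2,r4:-2
  c11: CDB Mul2=36  regs: r0:-11,r1:1,r2:9,r3:36,r4:-2

STATUS = VALUE -2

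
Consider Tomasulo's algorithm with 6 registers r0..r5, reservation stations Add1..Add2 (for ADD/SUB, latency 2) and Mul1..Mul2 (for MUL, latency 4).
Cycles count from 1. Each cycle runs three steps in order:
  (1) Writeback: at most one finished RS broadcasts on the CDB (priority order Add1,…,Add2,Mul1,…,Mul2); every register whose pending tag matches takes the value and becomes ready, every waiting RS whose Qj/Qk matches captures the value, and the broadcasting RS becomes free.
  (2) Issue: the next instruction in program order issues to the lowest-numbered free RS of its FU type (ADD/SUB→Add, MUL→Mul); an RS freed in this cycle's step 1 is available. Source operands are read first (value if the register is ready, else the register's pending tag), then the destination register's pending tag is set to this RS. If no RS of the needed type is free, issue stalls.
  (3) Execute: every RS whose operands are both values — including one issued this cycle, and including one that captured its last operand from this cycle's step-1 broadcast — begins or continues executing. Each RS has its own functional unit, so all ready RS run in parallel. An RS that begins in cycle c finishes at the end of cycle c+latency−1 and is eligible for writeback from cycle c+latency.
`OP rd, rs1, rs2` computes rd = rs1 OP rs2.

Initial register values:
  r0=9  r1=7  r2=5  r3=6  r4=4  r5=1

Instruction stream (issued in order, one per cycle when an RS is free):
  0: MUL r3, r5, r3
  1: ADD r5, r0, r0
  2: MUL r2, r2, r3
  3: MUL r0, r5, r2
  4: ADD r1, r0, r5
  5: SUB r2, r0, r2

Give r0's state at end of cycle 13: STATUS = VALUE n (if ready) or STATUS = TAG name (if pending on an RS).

c1: issue MUL r3<-Mul1 | r0:9,r1:7,r2:5,r3:Mul1,r4:4,r5:1
c2: issue ADD r5<-Add1 | r0:9,r1:7,r2:5,r3:Mul1,r4:4,r5:Add1
c3: issue MUL r2<-Mul2 | r0:9,r1:7,r2:Mul2,r3:Mul1,r4:4,r5:Add1
c4: CDB Add1=18; stall | r0:9,r1:7,r2:Mul2,r3:Mul1,r4:4,r5:18
c5: CDB Mul1=6; issue MUL r0<-Mul1 | r0:Mul1,r1:7,r2:Mul2,r3:6,r4:4,r5:18
c6: issue ADD r1<-Add1 | r0:Mul1,r1:Add1,r2:Mul2,r3:6,r4:4,r5:18
c7: issue SUB r2<-Add2 | r0:Mul1,r1:Add1,r2:Add2,r3:6,r4:4,r5:18
c8: - | r0:Mul1,r1:Add1,r2:Add2,r3:6,r4:4,r5:18
c9: CDB Mul2=30 | r0:Mul1,r1:Add1,r2:Add2,r3:6,r4:4,r5:18
c10: - | r0:Mul1,r1:Add1,r2:Add2,r3:6,r4:4,r5:18
c11: - | r0:Mul1,r1:Add1,r2:Add2,r3:6,r4:4,r5:18
c12: - | r0:Mul1,r1:Add1,r2:Add2,r3:6,r4:4,r5:18
c13: CDB Mul1=540 | r0:540,r1:Add1,r2:Add2,r3:6,r4:4,r5:18

STATUS = VALUE 540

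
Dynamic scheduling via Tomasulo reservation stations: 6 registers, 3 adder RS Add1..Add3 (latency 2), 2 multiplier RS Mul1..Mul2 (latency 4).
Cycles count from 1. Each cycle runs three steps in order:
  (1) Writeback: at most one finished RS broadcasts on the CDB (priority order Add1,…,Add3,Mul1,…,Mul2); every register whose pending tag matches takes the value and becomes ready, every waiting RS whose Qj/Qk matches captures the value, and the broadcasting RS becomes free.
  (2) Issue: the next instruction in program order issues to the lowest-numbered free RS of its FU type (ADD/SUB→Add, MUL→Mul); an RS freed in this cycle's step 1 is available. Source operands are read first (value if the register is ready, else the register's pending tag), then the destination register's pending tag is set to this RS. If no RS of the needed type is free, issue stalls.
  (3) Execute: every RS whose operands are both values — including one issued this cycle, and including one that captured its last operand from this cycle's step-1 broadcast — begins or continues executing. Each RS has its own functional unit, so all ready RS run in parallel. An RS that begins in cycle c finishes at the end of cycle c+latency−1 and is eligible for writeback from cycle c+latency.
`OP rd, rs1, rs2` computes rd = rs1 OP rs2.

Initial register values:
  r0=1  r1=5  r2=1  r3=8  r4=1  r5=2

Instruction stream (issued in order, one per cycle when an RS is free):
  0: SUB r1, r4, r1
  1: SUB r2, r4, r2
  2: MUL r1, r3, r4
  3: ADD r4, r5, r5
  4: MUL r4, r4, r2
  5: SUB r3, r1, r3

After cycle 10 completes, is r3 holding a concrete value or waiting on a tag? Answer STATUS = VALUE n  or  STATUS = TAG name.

  c1: issue SUB r1<-Add1  regs: r0:1,r1:Add1,r2:1,r3:8,r4:1,r5:2
  c2: issue SUB r2<-Add2  regs: r0:1,r1:Add1,r2:Add2,r3:8,r4:1,r5:2
  c3: CDB Add1=-4; issue MUL r1<-Mul1  regs: r0:1,r1:Mul1,r2:Add2,r3:8,r4:1,r5:2
  c4: CDB Add2=0; issue ADD r4<-Add1  regs: r0:1,r1:Mul1,r2:0,r3:8,r4:Add1,r5:2
  c5: issue MUL r4<-Mul2  regs: r0:1,r1:Mul1,r2:0,r3:8,r4:Mul2,r5:2
  c6: CDB Add1=4; issue SUB r3<-Add1  regs: r0:1,r1:Mul1,r2:0,r3:Add1,r4:Mul2,r5:2
  c7: CDB Mul1=8  regs: r0:1,r1:8,r2:0,r3:Add1,r4:Mul2,r5:2
  c8: -  regs: r0:1,r1:8,r2:0,r3:Add1,r4:Mul2,r5:2
  c9: CDB Add1=0  regs: r0:1,r1:8,r2:0,r3:0,r4:Mul2,r5:2
  c10: CDB Mul2=0  regs: r0:1,r1:8,r2:0,r3:0,r4:0,r5:2

STATUS = VALUE 0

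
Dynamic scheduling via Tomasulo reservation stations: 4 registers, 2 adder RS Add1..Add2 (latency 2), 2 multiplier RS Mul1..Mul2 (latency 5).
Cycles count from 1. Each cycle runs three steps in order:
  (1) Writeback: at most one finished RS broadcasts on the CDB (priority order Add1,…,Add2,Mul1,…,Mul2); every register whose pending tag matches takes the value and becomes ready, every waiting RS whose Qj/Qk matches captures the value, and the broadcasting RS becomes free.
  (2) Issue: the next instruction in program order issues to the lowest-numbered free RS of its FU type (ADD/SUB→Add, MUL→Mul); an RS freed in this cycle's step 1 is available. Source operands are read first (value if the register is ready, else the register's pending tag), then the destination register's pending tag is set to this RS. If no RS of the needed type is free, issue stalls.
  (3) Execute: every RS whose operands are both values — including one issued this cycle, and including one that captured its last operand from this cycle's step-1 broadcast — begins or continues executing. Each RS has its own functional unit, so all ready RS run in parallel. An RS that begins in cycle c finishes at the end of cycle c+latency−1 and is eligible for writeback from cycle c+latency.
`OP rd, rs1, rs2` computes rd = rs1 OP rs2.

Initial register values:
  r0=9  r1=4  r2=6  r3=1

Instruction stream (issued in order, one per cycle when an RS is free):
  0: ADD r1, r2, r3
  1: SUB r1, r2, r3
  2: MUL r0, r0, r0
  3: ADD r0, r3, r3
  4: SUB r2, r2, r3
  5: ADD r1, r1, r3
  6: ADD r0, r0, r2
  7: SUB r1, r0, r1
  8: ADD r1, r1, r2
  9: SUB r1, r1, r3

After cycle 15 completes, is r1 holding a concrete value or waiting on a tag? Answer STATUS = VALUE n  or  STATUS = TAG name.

STATUS = VALUE 5

  c1: issue ADD r1<-Add1  regs: r0:9,r1:Add1,r2:6,r3:1
  c2: issue SUB r1<-Add2  regs: r0:9,r1:Add2,r2:6,r3:1
  c3: CDB Add1=7; issue MUL r0<-Mul1  regs: r0:Mul1,r1:Add2,r2:6,r3:1
  c4: CDB Add2=5; issue ADD r0<-Add1  regs: r0:Add1,r1:5,r2:6,r3:1
  c5: issue SUB r2<-Add2  regs: r0:Add1,r1:5,r2:Add2,r3:1
  c6: CDB Add1=2; issue ADD r1<-Add1  regs: r0:2,r1:Add1,r2:Add2,r3:1
  c7: CDB Add2=5; issue ADD r0<-Add2  regs: r0:Add2,r1:Add1,r2:5,r3:1
  c8: CDB Add1=6; issue SUB r1<-Add1  regs: r0:Add2,r1:Add1,r2:5,r3:1
  c9: CDB Add2=7; issue ADD r1<-Add2  regs: r0:7,r1:Add2,r2:5,r3:1
  c10: CDB Mul1=81; stall  regs: r0:7,r1:Add2,r2:5,r3:1
  c11: CDB Add1=1; issue SUB r1<-Add1  regs: r0:7,r1:Add1,r2:5,r3:1
  c12: -  regs: r0:7,r1:Add1,r2:5,r3:1
  c13: CDB Add2=6  regs: r0:7,r1:Add1,r2:5,r3:1
  c14: -  regs: r0:7,r1:Add1,r2:5,r3:1
  c15: CDB Add1=5  regs: r0:7,r1:5,r2:5,r3:1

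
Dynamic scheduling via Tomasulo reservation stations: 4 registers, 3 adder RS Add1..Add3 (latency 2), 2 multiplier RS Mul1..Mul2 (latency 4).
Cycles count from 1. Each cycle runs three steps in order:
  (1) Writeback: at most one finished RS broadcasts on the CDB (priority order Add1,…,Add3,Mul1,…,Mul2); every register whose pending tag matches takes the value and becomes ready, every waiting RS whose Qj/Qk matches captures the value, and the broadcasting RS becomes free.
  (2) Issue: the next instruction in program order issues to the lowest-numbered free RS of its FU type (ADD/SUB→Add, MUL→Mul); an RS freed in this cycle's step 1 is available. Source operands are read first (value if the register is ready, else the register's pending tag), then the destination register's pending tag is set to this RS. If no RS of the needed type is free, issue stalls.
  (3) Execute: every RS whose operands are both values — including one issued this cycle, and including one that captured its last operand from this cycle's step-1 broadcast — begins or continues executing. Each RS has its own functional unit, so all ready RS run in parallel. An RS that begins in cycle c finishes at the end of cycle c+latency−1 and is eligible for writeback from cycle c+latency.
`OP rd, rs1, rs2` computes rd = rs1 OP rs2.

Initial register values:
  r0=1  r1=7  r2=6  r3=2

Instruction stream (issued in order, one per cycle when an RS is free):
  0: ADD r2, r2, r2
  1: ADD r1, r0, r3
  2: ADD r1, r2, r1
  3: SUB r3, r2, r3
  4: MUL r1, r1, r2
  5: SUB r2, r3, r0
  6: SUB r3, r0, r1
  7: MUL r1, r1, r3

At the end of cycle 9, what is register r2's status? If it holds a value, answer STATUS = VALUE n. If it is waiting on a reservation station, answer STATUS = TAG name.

STATUS = VALUE 9

cycle 1: issue ADD r2<-Add1 // r0:1,r1:7,r2:Add1,r3:2
cycle 2: issue ADD r1<-Add2 // r0:1,r1:Add2,r2:Add1,r3:2
cycle 3: CDB Add1=12; issue ADD r1<-Add1 // r0:1,r1:Add1,r2:12,r3:2
cycle 4: CDB Add2=3; issue SUB r3<-Add2 // r0:1,r1:Add1,r2:12,r3:Add2
cycle 5: issue MUL r1<-Mul1 // r0:1,r1:Mul1,r2:12,r3:Add2
cycle 6: CDB Add1=15; issue SUB r2<-Add1 // r0:1,r1:Mul1,r2:Add1,r3:Add2
cycle 7: CDB Add2=10; issue SUB r3<-Add2 // r0:1,r1:Mul1,r2:Add1,r3:Add2
cycle 8: issue MUL r1<-Mul2 // r0:1,r1:Mul2,r2:Add1,r3:Add2
cycle 9: CDB Add1=9 // r0:1,r1:Mul2,r2:9,r3:Add2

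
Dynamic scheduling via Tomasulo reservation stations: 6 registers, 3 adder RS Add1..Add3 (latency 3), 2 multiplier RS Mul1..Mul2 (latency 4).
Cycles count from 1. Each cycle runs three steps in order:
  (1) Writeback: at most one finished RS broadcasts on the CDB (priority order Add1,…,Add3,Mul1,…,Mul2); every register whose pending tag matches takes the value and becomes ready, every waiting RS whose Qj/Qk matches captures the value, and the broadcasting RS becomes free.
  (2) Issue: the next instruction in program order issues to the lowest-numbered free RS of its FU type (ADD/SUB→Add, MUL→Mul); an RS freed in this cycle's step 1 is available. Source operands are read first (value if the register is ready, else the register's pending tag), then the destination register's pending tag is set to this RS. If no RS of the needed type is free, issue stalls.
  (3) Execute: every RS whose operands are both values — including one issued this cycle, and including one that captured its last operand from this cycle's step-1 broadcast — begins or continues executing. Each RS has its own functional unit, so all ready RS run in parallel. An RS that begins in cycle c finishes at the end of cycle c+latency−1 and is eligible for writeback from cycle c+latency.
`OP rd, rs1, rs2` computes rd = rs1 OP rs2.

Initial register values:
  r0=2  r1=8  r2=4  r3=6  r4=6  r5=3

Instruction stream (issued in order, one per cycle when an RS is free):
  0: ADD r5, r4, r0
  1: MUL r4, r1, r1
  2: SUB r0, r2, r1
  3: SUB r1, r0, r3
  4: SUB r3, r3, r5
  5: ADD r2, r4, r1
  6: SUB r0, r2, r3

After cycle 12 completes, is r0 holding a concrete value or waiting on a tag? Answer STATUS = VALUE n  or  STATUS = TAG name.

cycle 1: issue ADD r5<-Add1 // r0:2,r1:8,r2:4,r3:6,r4:6,r5:Add1
cycle 2: issue MUL r4<-Mul1 // r0:2,r1:8,r2:4,r3:6,r4:Mul1,r5:Add1
cycle 3: issue SUB r0<-Add2 // r0:Add2,r1:8,r2:4,r3:6,r4:Mul1,r5:Add1
cycle 4: CDB Add1=8; issue SUB r1<-Add1 // r0:Add2,r1:Add1,r2:4,r3:6,r4:Mul1,r5:8
cycle 5: issue SUB r3<-Add3 // r0:Add2,r1:Add1,r2:4,r3:Add3,r4:Mul1,r5:8
cycle 6: CDB Add2=-4; issue ADD r2<-Add2 // r0:-4,r1:Add1,r2:Add2,r3:Add3,r4:Mul1,r5:8
cycle 7: CDB Mul1=64; stall // r0:-4,r1:Add1,r2:Add2,r3:Add3,r4:64,r5:8
cycle 8: CDB Add3=-2; issue SUB r0<-Add3 // r0:Add3,r1:Add1,r2:Add2,r3:-2,r4:64,r5:8
cycle 9: CDB Add1=-10 // r0:Add3,r1:-10,r2:Add2,r3:-2,r4:64,r5:8
cycle 10: - // r0:Add3,r1:-10,r2:Add2,r3:-2,r4:64,r5:8
cycle 11: - // r0:Add3,r1:-10,r2:Add2,r3:-2,r4:64,r5:8
cycle 12: CDB Add2=54 // r0:Add3,r1:-10,r2:54,r3:-2,r4:64,r5:8

STATUS = TAG Add3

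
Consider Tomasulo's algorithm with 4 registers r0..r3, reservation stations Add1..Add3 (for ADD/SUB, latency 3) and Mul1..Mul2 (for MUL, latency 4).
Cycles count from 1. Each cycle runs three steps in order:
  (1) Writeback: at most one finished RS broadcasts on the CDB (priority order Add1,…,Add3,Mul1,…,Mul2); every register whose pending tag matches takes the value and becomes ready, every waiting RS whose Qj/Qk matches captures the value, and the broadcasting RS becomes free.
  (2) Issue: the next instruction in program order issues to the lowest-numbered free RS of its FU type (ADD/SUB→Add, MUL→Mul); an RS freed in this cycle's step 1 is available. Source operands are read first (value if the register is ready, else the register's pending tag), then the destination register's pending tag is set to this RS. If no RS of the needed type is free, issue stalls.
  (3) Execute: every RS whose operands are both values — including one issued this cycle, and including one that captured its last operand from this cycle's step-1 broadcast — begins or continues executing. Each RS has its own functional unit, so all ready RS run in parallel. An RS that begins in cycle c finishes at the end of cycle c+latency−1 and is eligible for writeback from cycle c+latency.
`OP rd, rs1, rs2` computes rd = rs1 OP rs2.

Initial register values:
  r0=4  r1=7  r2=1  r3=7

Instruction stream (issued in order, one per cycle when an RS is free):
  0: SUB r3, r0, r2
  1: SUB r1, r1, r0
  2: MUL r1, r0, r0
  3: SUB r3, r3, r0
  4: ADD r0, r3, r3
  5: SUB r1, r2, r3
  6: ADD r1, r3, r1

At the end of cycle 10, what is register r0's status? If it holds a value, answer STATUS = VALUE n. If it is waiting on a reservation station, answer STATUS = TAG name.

STATUS = VALUE -2

  c1: issue SUB r3<-Add1  regs: r0:4,r1:7,r2:1,r3:Add1
  c2: issue SUB r1<-Add2  regs: r0:4,r1:Add2,r2:1,r3:Add1
  c3: issue MUL r1<-Mul1  regs: r0:4,r1:Mul1,r2:1,r3:Add1
  c4: CDB Add1=3; issue SUB r3<-Add1  regs: r0:4,r1:Mul1,r2:1,r3:Add1
  c5: CDB Add2=3; issue ADD r0<-Add2  regs: r0:Add2,r1:Mul1,r2:1,r3:Add1
  c6: issue SUB r1<-Add3  regs: r0:Add2,r1:Add3,r2:1,r3:Add1
  c7: CDB Add1=-1; issue ADD r1<-Add1  regs: r0:Add2,r1:Add1,r2:1,r3:-1
  c8: CDB Mul1=16  regs: r0:Add2,r1:Add1,r2:1,r3:-1
  c9: -  regs: r0:Add2,r1:Add1,r2:1,r3:-1
  c10: CDB Add2=-2  regs: r0:-2,r1:Add1,r2:1,r3:-1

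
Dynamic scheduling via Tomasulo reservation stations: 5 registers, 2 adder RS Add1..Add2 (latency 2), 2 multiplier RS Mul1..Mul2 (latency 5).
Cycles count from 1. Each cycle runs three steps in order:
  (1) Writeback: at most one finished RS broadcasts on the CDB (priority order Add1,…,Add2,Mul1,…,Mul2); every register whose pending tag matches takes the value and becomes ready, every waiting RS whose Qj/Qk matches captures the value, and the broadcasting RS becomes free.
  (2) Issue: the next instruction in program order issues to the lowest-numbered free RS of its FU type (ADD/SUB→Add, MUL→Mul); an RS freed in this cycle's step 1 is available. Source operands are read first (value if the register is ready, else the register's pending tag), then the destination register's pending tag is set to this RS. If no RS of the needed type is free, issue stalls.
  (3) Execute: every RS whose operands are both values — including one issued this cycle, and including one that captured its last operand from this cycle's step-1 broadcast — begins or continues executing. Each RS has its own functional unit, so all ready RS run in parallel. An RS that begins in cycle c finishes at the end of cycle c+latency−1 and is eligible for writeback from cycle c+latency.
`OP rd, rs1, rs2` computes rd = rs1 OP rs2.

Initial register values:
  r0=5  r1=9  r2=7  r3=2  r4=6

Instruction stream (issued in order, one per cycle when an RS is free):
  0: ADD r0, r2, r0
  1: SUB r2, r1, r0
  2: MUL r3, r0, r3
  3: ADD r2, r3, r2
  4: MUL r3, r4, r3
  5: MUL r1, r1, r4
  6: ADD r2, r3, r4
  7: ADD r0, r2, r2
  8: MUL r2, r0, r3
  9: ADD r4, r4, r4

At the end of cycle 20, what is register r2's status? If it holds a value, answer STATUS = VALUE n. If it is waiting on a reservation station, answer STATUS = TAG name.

STATUS = TAG Mul1

cycle 1: issue ADD r0<-Add1 // r0:Add1,r1:9,r2:7,r3:2,r4:6
cycle 2: issue SUB r2<-Add2 // r0:Add1,r1:9,r2:Add2,r3:2,r4:6
cycle 3: CDB Add1=12; issue MUL r3<-Mul1 // r0:12,r1:9,r2:Add2,r3:Mul1,r4:6
cycle 4: issue ADD r2<-Add1 // r0:12,r1:9,r2:Add1,r3:Mul1,r4:6
cycle 5: CDB Add2=-3; issue MUL r3<-Mul2 // r0:12,r1:9,r2:Add1,r3:Mul2,r4:6
cycle 6: stall // r0:12,r1:9,r2:Add1,r3:Mul2,r4:6
cycle 7: stall // r0:12,r1:9,r2:Add1,r3:Mul2,r4:6
cycle 8: CDB Mul1=24; issue MUL r1<-Mul1 // r0:12,r1:Mul1,r2:Add1,r3:Mul2,r4:6
cycle 9: issue ADD r2<-Add2 // r0:12,r1:Mul1,r2:Add2,r3:Mul2,r4:6
cycle 10: CDB Add1=21; issue ADD r0<-Add1 // r0:Add1,r1:Mul1,r2:Add2,r3:Mul2,r4:6
cycle 11: stall // r0:Add1,r1:Mul1,r2:Add2,r3:Mul2,r4:6
cycle 12: stall // r0:Add1,r1:Mul1,r2:Add2,r3:Mul2,r4:6
cycle 13: CDB Mul1=54; issue MUL r2<-Mul1 // r0:Add1,r1:54,r2:Mul1,r3:Mul2,r4:6
cycle 14: CDB Mul2=144; stall // r0:Add1,r1:54,r2:Mul1,r3:144,r4:6
cycle 15: stall // r0:Add1,r1:54,r2:Mul1,r3:144,r4:6
cycle 16: CDB Add2=150; issue ADD r4<-Add2 // r0:Add1,r1:54,r2:Mul1,r3:144,r4:Add2
cycle 17: - // r0:Add1,r1:54,r2:Mul1,r3:144,r4:Add2
cycle 18: CDB Add1=300 // r0:300,r1:54,r2:Mul1,r3:144,r4:Add2
cycle 19: CDB Add2=12 // r0:300,r1:54,r2:Mul1,r3:144,r4:12
cycle 20: - // r0:300,r1:54,r2:Mul1,r3:144,r4:12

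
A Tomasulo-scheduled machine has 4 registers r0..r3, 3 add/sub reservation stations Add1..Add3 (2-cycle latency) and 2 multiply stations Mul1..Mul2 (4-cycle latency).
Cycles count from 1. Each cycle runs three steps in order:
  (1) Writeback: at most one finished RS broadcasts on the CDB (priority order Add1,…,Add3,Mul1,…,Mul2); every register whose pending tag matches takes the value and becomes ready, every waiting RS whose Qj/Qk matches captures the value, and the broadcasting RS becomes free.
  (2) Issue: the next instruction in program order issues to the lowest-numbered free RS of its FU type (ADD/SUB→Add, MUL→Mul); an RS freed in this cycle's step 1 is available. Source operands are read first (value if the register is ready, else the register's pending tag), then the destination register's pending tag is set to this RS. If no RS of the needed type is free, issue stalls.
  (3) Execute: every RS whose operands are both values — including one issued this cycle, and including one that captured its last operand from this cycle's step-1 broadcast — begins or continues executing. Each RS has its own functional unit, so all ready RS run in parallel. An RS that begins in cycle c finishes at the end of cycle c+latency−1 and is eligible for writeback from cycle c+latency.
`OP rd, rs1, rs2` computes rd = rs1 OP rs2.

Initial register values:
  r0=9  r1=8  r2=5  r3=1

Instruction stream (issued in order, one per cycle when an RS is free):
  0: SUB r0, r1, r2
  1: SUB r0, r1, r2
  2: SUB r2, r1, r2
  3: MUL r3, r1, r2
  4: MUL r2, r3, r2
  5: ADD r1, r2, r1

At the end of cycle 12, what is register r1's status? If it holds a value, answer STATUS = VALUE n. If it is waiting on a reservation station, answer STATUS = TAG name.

STATUS = TAG Add1

cycle 1: issue SUB r0<-Add1 // r0:Add1,r1:8,r2:5,r3:1
cycle 2: issue SUB r0<-Add2 // r0:Add2,r1:8,r2:5,r3:1
cycle 3: CDB Add1=3; issue SUB r2<-Add1 // r0:Add2,r1:8,r2:Add1,r3:1
cycle 4: CDB Add2=3; issue MUL r3<-Mul1 // r0:3,r1:8,r2:Add1,r3:Mul1
cycle 5: CDB Add1=3; issue MUL r2<-Mul2 // r0:3,r1:8,r2:Mul2,r3:Mul1
cycle 6: issue ADD r1<-Add1 // r0:3,r1:Add1,r2:Mul2,r3:Mul1
cycle 7: - // r0:3,r1:Add1,r2:Mul2,r3:Mul1
cycle 8: - // r0:3,r1:Add1,r2:Mul2,r3:Mul1
cycle 9: CDB Mul1=24 // r0:3,r1:Add1,r2:Mul2,r3:24
cycle 10: - // r0:3,r1:Add1,r2:Mul2,r3:24
cycle 11: - // r0:3,r1:Add1,r2:Mul2,r3:24
cycle 12: - // r0:3,r1:Add1,r2:Mul2,r3:24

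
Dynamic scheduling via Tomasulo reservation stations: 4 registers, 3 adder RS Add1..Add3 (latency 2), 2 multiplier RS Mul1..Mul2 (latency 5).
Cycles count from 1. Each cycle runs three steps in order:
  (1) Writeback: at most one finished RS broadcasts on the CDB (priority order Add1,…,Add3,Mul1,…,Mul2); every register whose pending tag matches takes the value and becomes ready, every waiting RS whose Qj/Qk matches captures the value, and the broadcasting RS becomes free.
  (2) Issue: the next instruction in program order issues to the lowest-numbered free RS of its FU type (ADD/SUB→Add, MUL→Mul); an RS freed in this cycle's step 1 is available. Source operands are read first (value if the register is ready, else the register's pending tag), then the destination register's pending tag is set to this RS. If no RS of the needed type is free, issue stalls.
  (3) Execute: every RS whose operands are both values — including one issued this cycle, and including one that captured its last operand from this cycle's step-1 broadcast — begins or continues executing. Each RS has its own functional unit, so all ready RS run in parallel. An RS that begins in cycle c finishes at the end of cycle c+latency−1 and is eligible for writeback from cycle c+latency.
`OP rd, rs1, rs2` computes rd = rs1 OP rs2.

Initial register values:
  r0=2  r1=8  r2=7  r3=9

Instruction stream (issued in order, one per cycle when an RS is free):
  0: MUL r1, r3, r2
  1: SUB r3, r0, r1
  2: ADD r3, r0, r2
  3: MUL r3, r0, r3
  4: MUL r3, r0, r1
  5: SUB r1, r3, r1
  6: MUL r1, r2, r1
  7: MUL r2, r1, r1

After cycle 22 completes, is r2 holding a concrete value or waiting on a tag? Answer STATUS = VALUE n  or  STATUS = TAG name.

  c1: issue MUL r1<-Mul1  regs: r0:2,r1:Mul1,r2:7,r3:9
  c2: issue SUB r3<-Add1  regs: r0:2,r1:Mul1,r2:7,r3:Add1
  c3: issue ADD r3<-Add2  regs: r0:2,r1:Mul1,r2:7,r3:Add2
  c4: issue MUL r3<-Mul2  regs: r0:2,r1:Mul1,r2:7,r3:Mul2
  c5: CDB Add2=9; stall  regs: r0:2,r1:Mul1,r2:7,r3:Mul2
  c6: CDB Mul1=63; issue MUL r3<-Mul1  regs: r0:2,r1:63,r2:7,r3:Mul1
  c7: issue SUB r1<-Add2  regs: r0:2,r1:Add2,r2:7,r3:Mul1
  c8: CDB Add1=-61; stall  regs: r0:2,r1:Add2,r2:7,r3:Mul1
  c9: stall  regs: r0:2,r1:Add2,r2:7,r3:Mul1
  c10: CDB Mul2=18; issue MUL r1<-Mul2  regs: r0:2,r1:Mul2,r2:7,r3:Mul1
  c11: CDB Mul1=126; issue MUL r2<-Mul1  regs: r0:2,r1:Mul2,r2:Mul1,r3:126
  c12: -  regs: r0:2,r1:Mul2,r2:Mul1,r3:126
  c13: CDB Add2=63  regs: r0:2,r1:Mul2,r2:Mul1,r3:126
  c14: -  regs: r0:2,r1:Mul2,r2:Mul1,r3:126
  c15: -  regs: r0:2,r1:Mul2,r2:Mul1,r3:126
  c16: -  regs: r0:2,r1:Mul2,r2:Mul1,r3:126
  c17: -  regs: r0:2,r1:Mul2,r2:Mul1,r3:126
  c18: CDB Mul2=441  regs: r0:2,r1:441,r2:Mul1,r3:126
  c19: -  regs: r0:2,r1:441,r2:Mul1,r3:126
  c20: -  regs: r0:2,r1:441,r2:Mul1,r3:126
  c21: -  regs: r0:2,r1:441,r2:Mul1,r3:126
  c22: -  regs: r0:2,r1:441,r2:Mul1,r3:126

STATUS = TAG Mul1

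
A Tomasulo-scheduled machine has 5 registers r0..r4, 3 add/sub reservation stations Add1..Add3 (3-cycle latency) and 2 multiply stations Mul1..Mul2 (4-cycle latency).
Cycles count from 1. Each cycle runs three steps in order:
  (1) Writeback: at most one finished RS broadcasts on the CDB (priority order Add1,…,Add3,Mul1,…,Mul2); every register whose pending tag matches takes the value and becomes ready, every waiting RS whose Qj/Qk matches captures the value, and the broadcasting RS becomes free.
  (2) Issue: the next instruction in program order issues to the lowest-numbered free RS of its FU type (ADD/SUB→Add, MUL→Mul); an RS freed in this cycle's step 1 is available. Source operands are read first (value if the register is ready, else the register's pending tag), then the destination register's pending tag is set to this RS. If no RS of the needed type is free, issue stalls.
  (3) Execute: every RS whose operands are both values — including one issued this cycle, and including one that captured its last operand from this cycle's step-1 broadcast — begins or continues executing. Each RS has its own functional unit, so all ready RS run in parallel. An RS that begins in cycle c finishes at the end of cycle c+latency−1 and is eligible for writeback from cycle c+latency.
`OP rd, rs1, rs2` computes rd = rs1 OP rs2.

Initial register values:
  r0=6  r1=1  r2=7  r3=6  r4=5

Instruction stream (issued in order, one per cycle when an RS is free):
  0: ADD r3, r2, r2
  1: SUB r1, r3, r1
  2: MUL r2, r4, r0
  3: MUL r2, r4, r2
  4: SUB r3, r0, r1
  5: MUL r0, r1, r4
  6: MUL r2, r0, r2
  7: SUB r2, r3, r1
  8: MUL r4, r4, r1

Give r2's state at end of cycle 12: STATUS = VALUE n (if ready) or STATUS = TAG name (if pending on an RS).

  c1: issue ADD r3<-Add1  regs: r0:6,r1:1,r2:7,r3:Add1,r4:5
  c2: issue SUB r1<-Add2  regs: r0:6,r1:Add2,r2:7,r3:Add1,r4:5
  c3: issue MUL r2<-Mul1  regs: r0:6,r1:Add2,r2:Mul1,r3:Add1,r4:5
  c4: CDB Add1=14; issue MUL r2<-Mul2  regs: r0:6,r1:Add2,r2:Mul2,r3:14,r4:5
  c5: issue SUB r3<-Add1  regs: r0:6,r1:Add2,r2:Mul2,r3:Add1,r4:5
  c6: stall  regs: r0:6,r1:Add2,r2:Mul2,r3:Add1,r4:5
  c7: CDB Add2=13; stall  regs: r0:6,r1:13,r2:Mul2,r3:Add1,r4:5
  c8: CDB Mul1=30; issue MUL r0<-Mul1  regs: r0:Mul1,r1:13,r2:Mul2,r3:Add1,r4:5
  c9: stall  regs: r0:Mul1,r1:13,r2:Mul2,r3:Add1,r4:5
  c10: CDB Add1=-7; stall  regs: r0:Mul1,r1:13,r2:Mul2,r3:-7,r4:5
  c11: stall  regs: r0:Mul1,r1:13,r2:Mul2,r3:-7,r4:5
  c12: CDB Mul1=65; issue MUL r2<-Mul1  regs: r0:65,r1:13,r2:Mul1,r3:-7,r4:5

STATUS = TAG Mul1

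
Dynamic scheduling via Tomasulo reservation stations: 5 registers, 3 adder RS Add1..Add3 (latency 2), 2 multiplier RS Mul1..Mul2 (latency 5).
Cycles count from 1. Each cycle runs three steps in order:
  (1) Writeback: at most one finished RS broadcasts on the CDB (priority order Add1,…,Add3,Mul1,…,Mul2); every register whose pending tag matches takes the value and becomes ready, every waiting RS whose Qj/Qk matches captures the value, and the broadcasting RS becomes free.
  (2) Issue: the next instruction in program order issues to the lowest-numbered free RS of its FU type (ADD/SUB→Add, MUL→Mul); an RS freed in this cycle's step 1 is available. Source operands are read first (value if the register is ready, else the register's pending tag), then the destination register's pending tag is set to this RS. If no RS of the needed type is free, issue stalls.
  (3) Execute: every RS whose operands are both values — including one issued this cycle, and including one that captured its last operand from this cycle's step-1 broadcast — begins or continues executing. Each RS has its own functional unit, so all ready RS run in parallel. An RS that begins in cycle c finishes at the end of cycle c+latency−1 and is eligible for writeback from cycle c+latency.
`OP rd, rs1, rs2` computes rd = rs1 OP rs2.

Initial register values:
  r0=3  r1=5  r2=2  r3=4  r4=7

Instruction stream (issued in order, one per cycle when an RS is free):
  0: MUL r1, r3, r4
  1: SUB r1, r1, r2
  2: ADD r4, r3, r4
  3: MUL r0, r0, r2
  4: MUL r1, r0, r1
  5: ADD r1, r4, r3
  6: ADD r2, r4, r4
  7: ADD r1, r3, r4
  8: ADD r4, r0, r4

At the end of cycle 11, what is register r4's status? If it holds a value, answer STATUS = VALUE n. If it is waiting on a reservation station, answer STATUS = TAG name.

cycle 1: issue MUL r1<-Mul1 // r0:3,r1:Mul1,r2:2,r3:4,r4:7
cycle 2: issue SUB r1<-Add1 // r0:3,r1:Add1,r2:2,r3:4,r4:7
cycle 3: issue ADD r4<-Add2 // r0:3,r1:Add1,r2:2,r3:4,r4:Add2
cycle 4: issue MUL r0<-Mul2 // r0:Mul2,r1:Add1,r2:2,r3:4,r4:Add2
cycle 5: CDB Add2=11; stall // r0:Mul2,r1:Add1,r2:2,r3:4,r4:11
cycle 6: CDB Mul1=28; issue MUL r1<-Mul1 // r0:Mul2,r1:Mul1,r2:2,r3:4,r4:11
cycle 7: issue ADD r1<-Add2 // r0:Mul2,r1:Add2,r2:2,r3:4,r4:11
cycle 8: CDB Add1=26; issue ADD r2<-Add1 // r0:Mul2,r1:Add2,r2:Add1,r3:4,r4:11
cycle 9: CDB Add2=15; issue ADD r1<-Add2 // r0:Mul2,r1:Add2,r2:Add1,r3:4,r4:11
cycle 10: CDB Add1=22; issue ADD r4<-Add1 // r0:Mul2,r1:Add2,r2:22,r3:4,r4:Add1
cycle 11: CDB Add2=15 // r0:Mul2,r1:15,r2:22,r3:4,r4:Add1

STATUS = TAG Add1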